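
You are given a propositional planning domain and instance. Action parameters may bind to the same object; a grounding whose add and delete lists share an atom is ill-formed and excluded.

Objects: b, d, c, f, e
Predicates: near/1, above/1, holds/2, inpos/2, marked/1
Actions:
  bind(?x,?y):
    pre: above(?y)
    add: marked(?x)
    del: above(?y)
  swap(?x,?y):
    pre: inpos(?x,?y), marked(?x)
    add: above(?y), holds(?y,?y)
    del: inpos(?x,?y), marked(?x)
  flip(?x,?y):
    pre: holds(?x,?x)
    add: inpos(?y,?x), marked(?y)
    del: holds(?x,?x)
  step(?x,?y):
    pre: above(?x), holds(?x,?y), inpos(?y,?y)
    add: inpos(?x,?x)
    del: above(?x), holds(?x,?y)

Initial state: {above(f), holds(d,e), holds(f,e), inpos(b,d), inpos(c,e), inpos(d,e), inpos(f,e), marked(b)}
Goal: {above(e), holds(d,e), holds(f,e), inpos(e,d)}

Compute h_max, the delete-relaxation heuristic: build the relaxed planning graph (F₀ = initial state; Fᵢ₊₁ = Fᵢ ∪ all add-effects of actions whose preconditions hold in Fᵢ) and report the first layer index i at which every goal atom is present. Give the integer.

F0 = init (8 atoms)
F1 = F0 ∪ {above(d), holds(d,d), marked(c), marked(d), marked(e), marked(f)}  (14 atoms)
F2 = F1 ∪ {above(e), holds(e,e), inpos(c,d), inpos(d,d), inpos(e,d), inpos(f,d)}  (20 atoms)
goal ⊆ F2  ⇒  h_max = 2

2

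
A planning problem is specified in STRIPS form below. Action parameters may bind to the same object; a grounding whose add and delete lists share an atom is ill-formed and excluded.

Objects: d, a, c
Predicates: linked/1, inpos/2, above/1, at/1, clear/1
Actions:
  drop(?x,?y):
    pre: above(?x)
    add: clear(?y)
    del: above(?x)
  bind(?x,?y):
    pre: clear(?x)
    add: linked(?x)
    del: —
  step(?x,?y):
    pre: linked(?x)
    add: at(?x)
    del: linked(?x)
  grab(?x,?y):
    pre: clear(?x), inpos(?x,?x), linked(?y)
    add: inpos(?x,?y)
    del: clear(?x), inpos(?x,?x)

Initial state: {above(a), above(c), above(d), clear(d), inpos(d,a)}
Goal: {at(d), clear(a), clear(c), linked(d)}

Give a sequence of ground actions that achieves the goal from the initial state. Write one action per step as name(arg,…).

1. drop(d,a)  →  {above(a), above(c), clear(a), clear(d), inpos(d,a)}
2. drop(a,c)  →  {above(c), clear(a), clear(c), clear(d), inpos(d,a)}
3. bind(d,d)  →  {above(c), clear(a), clear(c), clear(d), inpos(d,a), linked(d)}
4. step(d,d)  →  {above(c), at(d), clear(a), clear(c), clear(d), inpos(d,a)}
5. bind(d,d)  →  {above(c), at(d), clear(a), clear(c), clear(d), inpos(d,a), linked(d)}

drop(d,a); drop(a,c); bind(d,d); step(d,d); bind(d,d)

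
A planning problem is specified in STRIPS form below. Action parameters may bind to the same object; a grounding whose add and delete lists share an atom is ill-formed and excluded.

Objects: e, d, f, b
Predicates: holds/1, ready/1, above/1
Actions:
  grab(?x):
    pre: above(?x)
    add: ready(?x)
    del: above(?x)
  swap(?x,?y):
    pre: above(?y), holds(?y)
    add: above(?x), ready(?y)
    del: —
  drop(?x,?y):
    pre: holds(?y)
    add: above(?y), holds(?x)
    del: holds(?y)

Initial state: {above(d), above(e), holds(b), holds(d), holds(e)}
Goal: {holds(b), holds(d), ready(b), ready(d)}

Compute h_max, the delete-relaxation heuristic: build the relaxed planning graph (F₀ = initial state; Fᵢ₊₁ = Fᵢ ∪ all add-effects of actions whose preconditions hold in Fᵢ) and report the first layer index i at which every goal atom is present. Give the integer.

F0 = init (5 atoms)
F1 = F0 ∪ {above(b), above(f), holds(f), ready(d), ready(e)}  (10 atoms)
F2 = F1 ∪ {ready(b), ready(f)}  (12 atoms)
goal ⊆ F2  ⇒  h_max = 2

2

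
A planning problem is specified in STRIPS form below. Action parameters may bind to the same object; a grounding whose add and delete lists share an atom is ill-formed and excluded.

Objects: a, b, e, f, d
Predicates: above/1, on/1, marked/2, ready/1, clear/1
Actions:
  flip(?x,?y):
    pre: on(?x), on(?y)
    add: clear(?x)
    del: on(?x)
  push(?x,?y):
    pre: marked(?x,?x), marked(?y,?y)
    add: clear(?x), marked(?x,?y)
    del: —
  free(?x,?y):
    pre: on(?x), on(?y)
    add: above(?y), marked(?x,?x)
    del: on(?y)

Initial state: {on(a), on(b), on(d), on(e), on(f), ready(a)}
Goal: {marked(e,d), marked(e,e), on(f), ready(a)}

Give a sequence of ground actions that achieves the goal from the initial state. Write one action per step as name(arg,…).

1. free(e,a)  →  {above(a), marked(e,e), on(b), on(d), on(e), on(f), ready(a)}
2. free(d,b)  →  {above(a), above(b), marked(d,d), marked(e,e), on(d), on(e), on(f), ready(a)}
3. push(e,d)  →  {above(a), above(b), clear(e), marked(d,d), marked(e,d), marked(e,e), on(d), on(e), on(f), ready(a)}

free(e,a); free(d,b); push(e,d)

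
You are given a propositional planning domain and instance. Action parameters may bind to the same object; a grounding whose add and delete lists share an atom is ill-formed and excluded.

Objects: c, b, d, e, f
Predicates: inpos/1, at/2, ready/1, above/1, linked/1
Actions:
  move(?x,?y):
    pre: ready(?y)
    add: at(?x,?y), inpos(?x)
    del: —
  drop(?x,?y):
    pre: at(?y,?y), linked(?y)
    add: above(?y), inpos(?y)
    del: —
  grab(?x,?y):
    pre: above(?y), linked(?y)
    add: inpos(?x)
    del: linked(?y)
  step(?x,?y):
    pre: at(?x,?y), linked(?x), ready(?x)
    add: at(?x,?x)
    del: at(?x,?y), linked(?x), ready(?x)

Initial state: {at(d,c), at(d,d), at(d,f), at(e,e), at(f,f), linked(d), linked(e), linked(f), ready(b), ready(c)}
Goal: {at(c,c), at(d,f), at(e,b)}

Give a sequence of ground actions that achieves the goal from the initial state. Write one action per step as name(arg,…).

move(c,c); move(e,b)

1. move(c,c)  →  {at(c,c), at(d,c), at(d,d), at(d,f), at(e,e), at(f,f), inpos(c), linked(d), linked(e), linked(f), ready(b), ready(c)}
2. move(e,b)  →  {at(c,c), at(d,c), at(d,d), at(d,f), at(e,b), at(e,e), at(f,f), inpos(c), inpos(e), linked(d), linked(e), linked(f), ready(b), ready(c)}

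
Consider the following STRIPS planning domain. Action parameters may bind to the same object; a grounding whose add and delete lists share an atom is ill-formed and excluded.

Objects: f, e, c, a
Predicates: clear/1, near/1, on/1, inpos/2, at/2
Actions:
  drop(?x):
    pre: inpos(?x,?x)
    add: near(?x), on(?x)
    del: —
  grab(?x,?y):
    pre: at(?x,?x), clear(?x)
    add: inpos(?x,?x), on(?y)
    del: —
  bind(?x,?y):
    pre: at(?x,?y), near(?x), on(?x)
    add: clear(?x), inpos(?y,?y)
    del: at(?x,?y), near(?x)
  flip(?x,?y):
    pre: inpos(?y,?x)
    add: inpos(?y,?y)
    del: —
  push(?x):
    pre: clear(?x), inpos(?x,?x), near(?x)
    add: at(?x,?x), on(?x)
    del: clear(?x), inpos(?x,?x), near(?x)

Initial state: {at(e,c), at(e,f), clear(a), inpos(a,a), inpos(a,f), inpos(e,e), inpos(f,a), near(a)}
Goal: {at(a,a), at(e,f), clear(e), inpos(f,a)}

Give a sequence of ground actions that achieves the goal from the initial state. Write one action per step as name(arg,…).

1. drop(e)  →  {at(e,c), at(e,f), clear(a), inpos(a,a), inpos(a,f), inpos(e,e), inpos(f,a), near(a), near(e), on(e)}
2. bind(e,c)  →  {at(e,f), clear(a), clear(e), inpos(a,a), inpos(a,f), inpos(c,c), inpos(e,e), inpos(f,a), near(a), on(e)}
3. push(a)  →  {at(a,a), at(e,f), clear(e), inpos(a,f), inpos(c,c), inpos(e,e), inpos(f,a), on(a), on(e)}

drop(e); bind(e,c); push(a)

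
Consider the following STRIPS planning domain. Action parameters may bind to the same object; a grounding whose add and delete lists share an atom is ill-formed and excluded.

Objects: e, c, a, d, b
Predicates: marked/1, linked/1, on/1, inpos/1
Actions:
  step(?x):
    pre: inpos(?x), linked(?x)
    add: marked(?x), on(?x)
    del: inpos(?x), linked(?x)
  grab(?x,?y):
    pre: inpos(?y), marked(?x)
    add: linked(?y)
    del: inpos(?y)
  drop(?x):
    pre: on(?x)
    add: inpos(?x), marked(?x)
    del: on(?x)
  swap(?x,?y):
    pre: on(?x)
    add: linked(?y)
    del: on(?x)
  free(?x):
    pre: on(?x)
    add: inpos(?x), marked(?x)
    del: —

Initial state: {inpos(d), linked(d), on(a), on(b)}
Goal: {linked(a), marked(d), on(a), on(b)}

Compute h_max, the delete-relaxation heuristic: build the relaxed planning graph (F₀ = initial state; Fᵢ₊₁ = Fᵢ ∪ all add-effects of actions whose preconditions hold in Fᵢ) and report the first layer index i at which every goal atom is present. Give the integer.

1

F0 = init (4 atoms)
F1 = F0 ∪ {inpos(a), inpos(b), linked(a), linked(b), linked(c), linked(e), marked(a), marked(b), marked(d), on(d)}  (14 atoms)
goal ⊆ F1  ⇒  h_max = 1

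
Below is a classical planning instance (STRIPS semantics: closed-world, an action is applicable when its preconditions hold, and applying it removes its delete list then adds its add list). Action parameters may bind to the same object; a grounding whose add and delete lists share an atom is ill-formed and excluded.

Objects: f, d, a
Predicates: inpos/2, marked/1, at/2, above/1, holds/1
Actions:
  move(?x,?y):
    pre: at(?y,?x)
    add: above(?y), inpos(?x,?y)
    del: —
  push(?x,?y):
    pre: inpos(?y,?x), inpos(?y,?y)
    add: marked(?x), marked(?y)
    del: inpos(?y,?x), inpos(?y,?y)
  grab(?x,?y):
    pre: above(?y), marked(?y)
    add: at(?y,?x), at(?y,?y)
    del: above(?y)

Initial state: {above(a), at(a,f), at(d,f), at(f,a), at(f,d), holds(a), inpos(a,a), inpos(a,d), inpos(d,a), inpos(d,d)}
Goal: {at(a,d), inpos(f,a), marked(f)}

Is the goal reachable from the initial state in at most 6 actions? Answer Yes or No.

Yes

1. move(f,a)  →  {above(a), at(a,f), at(d,f), at(f,a), at(f,d), holds(a), inpos(a,a), inpos(a,d), inpos(d,a), inpos(d,d), inpos(f,a)}
2. move(a,f)  →  {above(a), above(f), at(a,f), at(d,f), at(f,a), at(f,d), holds(a), inpos(a,a), inpos(a,d), inpos(a,f), inpos(d,a), inpos(d,d), inpos(f,a)}
3. push(f,a)  →  {above(a), above(f), at(a,f), at(d,f), at(f,a), at(f,d), holds(a), inpos(a,d), inpos(d,a), inpos(d,d), inpos(f,a), marked(a), marked(f)}
4. grab(d,a)  →  {above(f), at(a,a), at(a,d), at(a,f), at(d,f), at(f,a), at(f,d), holds(a), inpos(a,d), inpos(d,a), inpos(d,d), inpos(f,a), marked(a), marked(f)}
optimal plan length = 4; 4 ≤ 6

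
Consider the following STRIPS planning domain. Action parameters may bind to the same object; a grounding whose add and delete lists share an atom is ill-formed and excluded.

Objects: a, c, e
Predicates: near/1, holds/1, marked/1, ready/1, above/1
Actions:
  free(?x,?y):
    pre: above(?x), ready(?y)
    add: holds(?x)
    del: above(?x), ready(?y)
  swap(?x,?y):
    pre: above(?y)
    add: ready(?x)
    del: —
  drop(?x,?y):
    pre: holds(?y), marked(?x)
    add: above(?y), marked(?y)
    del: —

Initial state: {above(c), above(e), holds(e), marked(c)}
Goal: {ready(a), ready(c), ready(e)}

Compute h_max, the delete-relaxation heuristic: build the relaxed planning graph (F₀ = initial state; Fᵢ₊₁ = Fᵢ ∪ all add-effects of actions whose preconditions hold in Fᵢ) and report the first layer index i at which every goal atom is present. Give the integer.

F0 = init (4 atoms)
F1 = F0 ∪ {marked(e), ready(a), ready(c), ready(e)}  (8 atoms)
goal ⊆ F1  ⇒  h_max = 1

1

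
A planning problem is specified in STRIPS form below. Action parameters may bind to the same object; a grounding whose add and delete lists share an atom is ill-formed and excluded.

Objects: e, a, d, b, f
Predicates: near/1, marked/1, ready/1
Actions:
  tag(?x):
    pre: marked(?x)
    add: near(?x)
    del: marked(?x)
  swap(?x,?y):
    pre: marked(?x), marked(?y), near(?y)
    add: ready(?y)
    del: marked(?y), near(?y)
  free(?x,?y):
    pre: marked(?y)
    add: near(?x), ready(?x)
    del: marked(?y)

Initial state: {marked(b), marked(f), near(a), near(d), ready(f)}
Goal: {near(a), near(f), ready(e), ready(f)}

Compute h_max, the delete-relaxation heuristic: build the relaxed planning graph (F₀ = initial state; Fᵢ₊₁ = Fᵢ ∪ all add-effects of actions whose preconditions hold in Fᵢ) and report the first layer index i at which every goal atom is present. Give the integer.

F0 = init (5 atoms)
F1 = F0 ∪ {near(b), near(e), near(f), ready(a), ready(b), ready(d), ready(e)}  (12 atoms)
goal ⊆ F1  ⇒  h_max = 1

1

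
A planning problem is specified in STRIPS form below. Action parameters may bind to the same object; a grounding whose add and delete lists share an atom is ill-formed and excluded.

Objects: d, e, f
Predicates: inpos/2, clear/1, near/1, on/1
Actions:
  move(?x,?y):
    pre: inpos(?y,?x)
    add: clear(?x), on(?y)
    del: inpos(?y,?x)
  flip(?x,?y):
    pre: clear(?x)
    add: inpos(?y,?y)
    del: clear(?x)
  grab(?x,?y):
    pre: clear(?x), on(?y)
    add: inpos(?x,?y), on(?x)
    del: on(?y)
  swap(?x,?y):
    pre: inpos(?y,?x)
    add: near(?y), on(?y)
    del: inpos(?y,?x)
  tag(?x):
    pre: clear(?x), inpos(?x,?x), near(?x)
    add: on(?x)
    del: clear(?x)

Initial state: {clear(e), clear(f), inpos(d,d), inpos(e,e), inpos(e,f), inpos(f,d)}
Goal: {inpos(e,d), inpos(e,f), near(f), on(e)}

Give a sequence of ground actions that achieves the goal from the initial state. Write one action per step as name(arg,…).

1. move(d,d)  →  {clear(d), clear(e), clear(f), inpos(e,e), inpos(e,f), inpos(f,d), on(d)}
2. grab(e,d)  →  {clear(d), clear(e), clear(f), inpos(e,d), inpos(e,e), inpos(e,f), inpos(f,d), on(e)}
3. swap(d,f)  →  {clear(d), clear(e), clear(f), inpos(e,d), inpos(e,e), inpos(e,f), near(f), on(e), on(f)}

move(d,d); grab(e,d); swap(d,f)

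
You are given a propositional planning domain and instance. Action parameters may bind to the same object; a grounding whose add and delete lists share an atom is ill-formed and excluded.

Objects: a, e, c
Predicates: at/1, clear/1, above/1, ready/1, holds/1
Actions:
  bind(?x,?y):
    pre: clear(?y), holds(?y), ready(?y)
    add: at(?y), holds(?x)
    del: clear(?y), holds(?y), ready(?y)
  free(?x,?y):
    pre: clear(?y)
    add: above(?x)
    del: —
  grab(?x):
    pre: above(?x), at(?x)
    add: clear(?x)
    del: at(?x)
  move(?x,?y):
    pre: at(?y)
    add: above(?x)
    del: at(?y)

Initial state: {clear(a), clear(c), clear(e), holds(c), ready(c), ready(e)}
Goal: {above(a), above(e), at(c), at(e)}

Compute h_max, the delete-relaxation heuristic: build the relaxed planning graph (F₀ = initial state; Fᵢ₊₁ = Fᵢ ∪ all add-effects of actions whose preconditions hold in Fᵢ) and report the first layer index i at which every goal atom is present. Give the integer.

F0 = init (6 atoms)
F1 = F0 ∪ {above(a), above(c), above(e), at(c), holds(a), holds(e)}  (12 atoms)
F2 = F1 ∪ {at(e)}  (13 atoms)
goal ⊆ F2  ⇒  h_max = 2

2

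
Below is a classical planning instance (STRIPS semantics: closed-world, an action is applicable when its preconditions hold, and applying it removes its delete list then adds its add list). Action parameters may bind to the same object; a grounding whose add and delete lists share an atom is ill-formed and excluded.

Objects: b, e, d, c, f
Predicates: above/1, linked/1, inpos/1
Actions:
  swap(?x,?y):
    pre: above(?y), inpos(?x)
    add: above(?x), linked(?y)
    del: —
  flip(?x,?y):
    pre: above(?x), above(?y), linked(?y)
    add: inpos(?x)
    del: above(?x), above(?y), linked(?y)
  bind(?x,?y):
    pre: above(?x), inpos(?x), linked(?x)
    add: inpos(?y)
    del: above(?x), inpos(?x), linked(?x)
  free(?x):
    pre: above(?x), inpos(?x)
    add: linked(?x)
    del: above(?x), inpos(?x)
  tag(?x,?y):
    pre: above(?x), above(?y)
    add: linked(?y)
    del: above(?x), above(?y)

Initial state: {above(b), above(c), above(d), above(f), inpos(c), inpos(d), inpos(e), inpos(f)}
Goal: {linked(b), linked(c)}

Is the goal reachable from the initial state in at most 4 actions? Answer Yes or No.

1. swap(e,b)  →  {above(b), above(c), above(d), above(e), above(f), inpos(c), inpos(d), inpos(e), inpos(f), linked(b)}
2. swap(e,c)  →  {above(b), above(c), above(d), above(e), above(f), inpos(c), inpos(d), inpos(e), inpos(f), linked(b), linked(c)}
optimal plan length = 2; 2 ≤ 4

Yes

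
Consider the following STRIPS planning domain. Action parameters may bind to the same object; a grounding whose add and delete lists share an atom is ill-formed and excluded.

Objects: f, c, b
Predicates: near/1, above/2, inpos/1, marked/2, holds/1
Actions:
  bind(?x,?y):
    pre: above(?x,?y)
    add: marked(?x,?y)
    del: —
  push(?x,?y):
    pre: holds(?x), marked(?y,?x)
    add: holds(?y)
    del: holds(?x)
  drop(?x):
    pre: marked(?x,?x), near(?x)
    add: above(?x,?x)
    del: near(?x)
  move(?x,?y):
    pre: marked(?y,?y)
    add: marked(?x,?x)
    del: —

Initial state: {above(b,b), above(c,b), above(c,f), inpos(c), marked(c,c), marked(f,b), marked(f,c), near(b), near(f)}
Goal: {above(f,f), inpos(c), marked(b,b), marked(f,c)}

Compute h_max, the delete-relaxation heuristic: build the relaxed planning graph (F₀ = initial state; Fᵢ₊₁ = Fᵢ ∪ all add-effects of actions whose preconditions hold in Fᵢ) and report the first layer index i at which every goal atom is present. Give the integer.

2

F0 = init (9 atoms)
F1 = F0 ∪ {marked(b,b), marked(c,b), marked(c,f), marked(f,f)}  (13 atoms)
F2 = F1 ∪ {above(f,f)}  (14 atoms)
goal ⊆ F2  ⇒  h_max = 2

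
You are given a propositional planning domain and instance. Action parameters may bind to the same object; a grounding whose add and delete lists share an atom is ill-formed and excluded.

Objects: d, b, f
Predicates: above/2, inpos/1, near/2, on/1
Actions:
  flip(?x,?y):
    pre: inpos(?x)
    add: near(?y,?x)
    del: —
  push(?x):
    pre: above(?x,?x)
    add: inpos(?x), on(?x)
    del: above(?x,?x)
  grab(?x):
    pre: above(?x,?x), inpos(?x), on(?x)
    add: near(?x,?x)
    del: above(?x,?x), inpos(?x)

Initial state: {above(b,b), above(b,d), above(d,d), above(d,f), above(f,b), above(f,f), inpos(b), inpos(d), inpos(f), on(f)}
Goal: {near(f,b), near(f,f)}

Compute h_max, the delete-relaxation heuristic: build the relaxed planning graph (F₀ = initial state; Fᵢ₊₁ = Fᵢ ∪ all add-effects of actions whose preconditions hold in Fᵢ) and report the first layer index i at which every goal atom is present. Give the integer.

1

F0 = init (10 atoms)
F1 = F0 ∪ {near(b,b), near(b,d), near(b,f), near(d,b), near(d,d), near(d,f), near(f,b), near(f,d), near(f,f), on(b), on(d)}  (21 atoms)
goal ⊆ F1  ⇒  h_max = 1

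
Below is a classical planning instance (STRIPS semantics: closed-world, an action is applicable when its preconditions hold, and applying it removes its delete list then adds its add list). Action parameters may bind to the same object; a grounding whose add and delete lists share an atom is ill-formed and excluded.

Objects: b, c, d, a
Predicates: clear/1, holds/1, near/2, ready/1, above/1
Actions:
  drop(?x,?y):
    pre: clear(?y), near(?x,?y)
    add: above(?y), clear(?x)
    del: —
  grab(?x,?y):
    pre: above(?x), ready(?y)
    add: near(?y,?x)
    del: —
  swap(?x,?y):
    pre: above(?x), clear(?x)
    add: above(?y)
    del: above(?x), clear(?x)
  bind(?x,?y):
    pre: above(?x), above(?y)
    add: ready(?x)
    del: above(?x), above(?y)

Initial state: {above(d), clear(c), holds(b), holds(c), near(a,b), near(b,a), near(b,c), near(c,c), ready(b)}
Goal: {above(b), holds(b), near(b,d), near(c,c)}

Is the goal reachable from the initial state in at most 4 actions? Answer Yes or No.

1. drop(b,c)  →  {above(c), above(d), clear(b), clear(c), holds(b), holds(c), near(a,b), near(b,a), near(b,c), near(c,c), ready(b)}
2. drop(a,b)  →  {above(b), above(c), above(d), clear(a), clear(b), clear(c), holds(b), holds(c), near(a,b), near(b,a), near(b,c), near(c,c), ready(b)}
3. grab(d,b)  →  {above(b), above(c), above(d), clear(a), clear(b), clear(c), holds(b), holds(c), near(a,b), near(b,a), near(b,c), near(b,d), near(c,c), ready(b)}
optimal plan length = 3; 3 ≤ 4

Yes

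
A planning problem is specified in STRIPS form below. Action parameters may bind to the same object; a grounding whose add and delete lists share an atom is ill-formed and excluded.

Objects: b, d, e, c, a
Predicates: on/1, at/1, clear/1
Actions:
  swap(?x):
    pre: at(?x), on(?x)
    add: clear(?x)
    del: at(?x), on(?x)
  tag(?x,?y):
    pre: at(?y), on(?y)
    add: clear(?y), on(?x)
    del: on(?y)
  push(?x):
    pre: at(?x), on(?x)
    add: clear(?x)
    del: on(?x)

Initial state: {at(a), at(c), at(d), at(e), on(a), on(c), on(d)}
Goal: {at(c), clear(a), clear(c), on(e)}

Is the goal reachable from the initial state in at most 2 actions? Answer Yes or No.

1. swap(a)  →  {at(c), at(d), at(e), clear(a), on(c), on(d)}
2. tag(e,c)  →  {at(c), at(d), at(e), clear(a), clear(c), on(d), on(e)}
optimal plan length = 2; 2 ≤ 2

Yes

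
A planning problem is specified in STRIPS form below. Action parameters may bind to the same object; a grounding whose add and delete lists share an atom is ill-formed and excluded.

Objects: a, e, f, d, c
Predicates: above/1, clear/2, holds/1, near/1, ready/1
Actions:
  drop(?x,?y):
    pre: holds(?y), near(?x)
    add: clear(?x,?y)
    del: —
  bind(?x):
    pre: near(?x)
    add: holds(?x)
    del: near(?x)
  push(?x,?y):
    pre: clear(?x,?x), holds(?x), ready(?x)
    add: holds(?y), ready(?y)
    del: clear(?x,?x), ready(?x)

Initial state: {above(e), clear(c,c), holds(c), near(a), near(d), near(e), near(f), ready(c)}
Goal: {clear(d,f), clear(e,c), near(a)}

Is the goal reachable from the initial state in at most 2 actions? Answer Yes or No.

No

1. drop(e,c)  →  {above(e), clear(c,c), clear(e,c), holds(c), near(a), near(d), near(e), near(f), ready(c)}
2. bind(f)  →  {above(e), clear(c,c), clear(e,c), holds(c), holds(f), near(a), near(d), near(e), ready(c)}
3. drop(d,f)  →  {above(e), clear(c,c), clear(d,f), clear(e,c), holds(c), holds(f), near(a), near(d), near(e), ready(c)}
optimal plan length = 3; 3 > 2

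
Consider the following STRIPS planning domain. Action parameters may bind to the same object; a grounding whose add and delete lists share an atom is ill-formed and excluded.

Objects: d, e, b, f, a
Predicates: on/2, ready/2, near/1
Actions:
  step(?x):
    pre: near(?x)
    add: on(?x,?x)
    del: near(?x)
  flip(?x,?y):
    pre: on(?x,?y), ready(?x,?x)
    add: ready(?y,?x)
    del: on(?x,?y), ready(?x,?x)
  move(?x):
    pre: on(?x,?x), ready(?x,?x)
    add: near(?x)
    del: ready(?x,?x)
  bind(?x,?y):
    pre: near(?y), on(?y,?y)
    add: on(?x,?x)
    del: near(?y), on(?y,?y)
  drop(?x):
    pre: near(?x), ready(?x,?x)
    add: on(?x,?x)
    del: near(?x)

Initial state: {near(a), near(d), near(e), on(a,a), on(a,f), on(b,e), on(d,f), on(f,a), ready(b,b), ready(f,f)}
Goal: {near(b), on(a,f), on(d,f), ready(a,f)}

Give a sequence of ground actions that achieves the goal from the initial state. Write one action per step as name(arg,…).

1. flip(f,a)  →  {near(a), near(d), near(e), on(a,a), on(a,f), on(b,e), on(d,f), ready(a,f), ready(b,b)}
2. bind(b,a)  →  {near(d), near(e), on(a,f), on(b,b), on(b,e), on(d,f), ready(a,f), ready(b,b)}
3. move(b)  →  {near(b), near(d), near(e), on(a,f), on(b,b), on(b,e), on(d,f), ready(a,f)}

flip(f,a); bind(b,a); move(b)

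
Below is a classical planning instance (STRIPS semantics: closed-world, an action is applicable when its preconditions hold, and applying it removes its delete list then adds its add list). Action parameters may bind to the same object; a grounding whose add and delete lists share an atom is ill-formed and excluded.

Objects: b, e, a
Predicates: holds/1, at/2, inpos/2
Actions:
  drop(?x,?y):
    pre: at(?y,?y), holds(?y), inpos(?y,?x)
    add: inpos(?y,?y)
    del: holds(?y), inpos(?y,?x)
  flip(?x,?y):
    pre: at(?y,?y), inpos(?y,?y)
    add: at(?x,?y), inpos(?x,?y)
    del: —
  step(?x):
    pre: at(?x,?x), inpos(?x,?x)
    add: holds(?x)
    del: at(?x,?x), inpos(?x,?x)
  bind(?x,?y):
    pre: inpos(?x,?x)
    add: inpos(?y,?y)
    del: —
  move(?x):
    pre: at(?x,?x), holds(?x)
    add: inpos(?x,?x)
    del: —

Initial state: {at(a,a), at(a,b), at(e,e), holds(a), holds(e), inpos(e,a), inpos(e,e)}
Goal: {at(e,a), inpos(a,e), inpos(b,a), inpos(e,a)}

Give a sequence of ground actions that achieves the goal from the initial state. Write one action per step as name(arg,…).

flip(a,e); bind(e,a); flip(b,a); flip(e,a)

1. flip(a,e)  →  {at(a,a), at(a,b), at(a,e), at(e,e), holds(a), holds(e), inpos(a,e), inpos(e,a), inpos(e,e)}
2. bind(e,a)  →  {at(a,a), at(a,b), at(a,e), at(e,e), holds(a), holds(e), inpos(a,a), inpos(a,e), inpos(e,a), inpos(e,e)}
3. flip(b,a)  →  {at(a,a), at(a,b), at(a,e), at(b,a), at(e,e), holds(a), holds(e), inpos(a,a), inpos(a,e), inpos(b,a), inpos(e,a), inpos(e,e)}
4. flip(e,a)  →  {at(a,a), at(a,b), at(a,e), at(b,a), at(e,a), at(e,e), holds(a), holds(e), inpos(a,a), inpos(a,e), inpos(b,a), inpos(e,a), inpos(e,e)}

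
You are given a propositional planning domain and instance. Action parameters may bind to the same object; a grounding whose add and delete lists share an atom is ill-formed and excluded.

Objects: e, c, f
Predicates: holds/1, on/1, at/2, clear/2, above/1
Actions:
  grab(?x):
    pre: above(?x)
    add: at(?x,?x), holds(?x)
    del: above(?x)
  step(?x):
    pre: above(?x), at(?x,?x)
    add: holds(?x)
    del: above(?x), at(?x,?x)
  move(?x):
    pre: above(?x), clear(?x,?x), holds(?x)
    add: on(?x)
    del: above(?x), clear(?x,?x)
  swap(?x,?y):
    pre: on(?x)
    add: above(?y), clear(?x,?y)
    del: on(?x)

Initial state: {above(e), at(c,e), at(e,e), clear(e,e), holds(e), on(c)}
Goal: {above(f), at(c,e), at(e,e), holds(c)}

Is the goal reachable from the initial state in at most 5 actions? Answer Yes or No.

1. move(e)  →  {at(c,e), at(e,e), holds(e), on(c), on(e)}
2. swap(e,c)  →  {above(c), at(c,e), at(e,e), clear(e,c), holds(e), on(c)}
3. grab(c)  →  {at(c,c), at(c,e), at(e,e), clear(e,c), holds(c), holds(e), on(c)}
4. swap(c,f)  →  {above(f), at(c,c), at(c,e), at(e,e), clear(c,f), clear(e,c), holds(c), holds(e)}
optimal plan length = 4; 4 ≤ 5

Yes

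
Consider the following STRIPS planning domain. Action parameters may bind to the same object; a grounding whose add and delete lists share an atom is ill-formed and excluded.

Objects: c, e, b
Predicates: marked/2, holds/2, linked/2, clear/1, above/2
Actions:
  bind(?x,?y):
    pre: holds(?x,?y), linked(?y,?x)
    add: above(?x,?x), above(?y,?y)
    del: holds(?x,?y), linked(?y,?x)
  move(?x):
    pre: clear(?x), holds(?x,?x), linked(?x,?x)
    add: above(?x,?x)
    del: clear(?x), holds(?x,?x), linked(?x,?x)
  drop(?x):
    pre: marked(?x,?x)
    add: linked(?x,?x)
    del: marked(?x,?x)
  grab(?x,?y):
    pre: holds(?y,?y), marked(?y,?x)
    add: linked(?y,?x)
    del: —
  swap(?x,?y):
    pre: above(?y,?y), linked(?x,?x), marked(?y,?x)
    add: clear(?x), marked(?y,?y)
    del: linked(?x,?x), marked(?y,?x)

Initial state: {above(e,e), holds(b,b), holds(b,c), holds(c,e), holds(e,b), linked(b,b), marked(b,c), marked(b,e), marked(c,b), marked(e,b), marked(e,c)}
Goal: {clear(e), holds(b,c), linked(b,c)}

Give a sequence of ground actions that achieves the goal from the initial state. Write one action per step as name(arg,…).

1. grab(c,b)  →  {above(e,e), holds(b,b), holds(b,c), holds(c,e), holds(e,b), linked(b,b), linked(b,c), marked(b,c), marked(b,e), marked(c,b), marked(e,b), marked(e,c)}
2. grab(e,b)  →  {above(e,e), holds(b,b), holds(b,c), holds(c,e), holds(e,b), linked(b,b), linked(b,c), linked(b,e), marked(b,c), marked(b,e), marked(c,b), marked(e,b), marked(e,c)}
3. bind(e,b)  →  {above(b,b), above(e,e), holds(b,b), holds(b,c), holds(c,e), linked(b,b), linked(b,c), marked(b,c), marked(b,e), marked(c,b), marked(e,b), marked(e,c)}
4. swap(b,e)  →  {above(b,b), above(e,e), clear(b), holds(b,b), holds(b,c), holds(c,e), linked(b,c), marked(b,c), marked(b,e), marked(c,b), marked(e,c), marked(e,e)}
5. drop(e)  →  {above(b,b), above(e,e), clear(b), holds(b,b), holds(b,c), holds(c,e), linked(b,c), linked(e,e), marked(b,c), marked(b,e), marked(c,b), marked(e,c)}
6. swap(e,b)  →  {above(b,b), above(e,e), clear(b), clear(e), holds(b,b), holds(b,c), holds(c,e), linked(b,c), marked(b,b), marked(b,c), marked(c,b), marked(e,c)}

grab(c,b); grab(e,b); bind(e,b); swap(b,e); drop(e); swap(e,b)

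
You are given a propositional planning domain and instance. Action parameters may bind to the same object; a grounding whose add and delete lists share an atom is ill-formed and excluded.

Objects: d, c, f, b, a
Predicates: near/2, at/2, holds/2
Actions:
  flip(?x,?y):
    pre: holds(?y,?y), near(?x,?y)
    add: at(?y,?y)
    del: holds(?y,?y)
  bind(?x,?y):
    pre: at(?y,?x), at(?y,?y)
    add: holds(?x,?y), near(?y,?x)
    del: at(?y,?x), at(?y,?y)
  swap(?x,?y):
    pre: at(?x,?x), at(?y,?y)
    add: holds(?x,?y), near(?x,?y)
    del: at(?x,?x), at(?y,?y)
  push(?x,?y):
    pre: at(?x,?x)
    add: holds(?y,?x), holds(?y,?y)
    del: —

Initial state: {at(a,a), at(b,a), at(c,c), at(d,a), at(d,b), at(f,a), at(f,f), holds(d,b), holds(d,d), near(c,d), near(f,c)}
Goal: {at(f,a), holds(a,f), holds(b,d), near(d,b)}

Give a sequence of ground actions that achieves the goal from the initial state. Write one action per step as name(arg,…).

1. flip(c,d)  →  {at(a,a), at(b,a), at(c,c), at(d,a), at(d,b), at(d,d), at(f,a), at(f,f), holds(d,b), near(c,d), near(f,c)}
2. bind(b,d)  →  {at(a,a), at(b,a), at(c,c), at(d,a), at(f,a), at(f,f), holds(b,d), holds(d,b), near(c,d), near(d,b), near(f,c)}
3. swap(a,f)  →  {at(b,a), at(c,c), at(d,a), at(f,a), holds(a,f), holds(b,d), holds(d,b), near(a,f), near(c,d), near(d,b), near(f,c)}

flip(c,d); bind(b,d); swap(a,f)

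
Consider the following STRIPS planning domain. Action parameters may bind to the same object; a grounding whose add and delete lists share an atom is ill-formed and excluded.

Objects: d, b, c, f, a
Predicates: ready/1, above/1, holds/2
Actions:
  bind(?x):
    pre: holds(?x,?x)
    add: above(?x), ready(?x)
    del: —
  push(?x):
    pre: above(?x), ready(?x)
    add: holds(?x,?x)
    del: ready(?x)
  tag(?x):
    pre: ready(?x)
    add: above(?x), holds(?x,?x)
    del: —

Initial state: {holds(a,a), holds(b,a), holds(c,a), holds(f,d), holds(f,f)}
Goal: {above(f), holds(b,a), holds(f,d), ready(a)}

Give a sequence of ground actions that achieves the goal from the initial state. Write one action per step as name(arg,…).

bind(f); bind(a)

1. bind(f)  →  {above(f), holds(a,a), holds(b,a), holds(c,a), holds(f,d), holds(f,f), ready(f)}
2. bind(a)  →  {above(a), above(f), holds(a,a), holds(b,a), holds(c,a), holds(f,d), holds(f,f), ready(a), ready(f)}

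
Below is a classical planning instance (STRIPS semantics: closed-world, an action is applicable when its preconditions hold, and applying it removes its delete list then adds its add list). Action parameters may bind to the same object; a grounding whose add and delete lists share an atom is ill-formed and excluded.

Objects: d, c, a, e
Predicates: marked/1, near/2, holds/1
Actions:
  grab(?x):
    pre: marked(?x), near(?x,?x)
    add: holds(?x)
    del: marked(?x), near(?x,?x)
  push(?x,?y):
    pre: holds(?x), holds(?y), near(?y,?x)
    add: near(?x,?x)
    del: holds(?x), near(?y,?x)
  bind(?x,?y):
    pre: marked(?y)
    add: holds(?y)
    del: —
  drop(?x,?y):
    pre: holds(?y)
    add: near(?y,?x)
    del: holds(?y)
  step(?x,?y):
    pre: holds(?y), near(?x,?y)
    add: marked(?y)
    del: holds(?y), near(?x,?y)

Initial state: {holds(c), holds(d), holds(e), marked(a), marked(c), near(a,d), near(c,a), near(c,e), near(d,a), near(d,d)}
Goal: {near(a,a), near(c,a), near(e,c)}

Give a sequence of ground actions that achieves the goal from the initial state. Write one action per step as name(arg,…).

1. bind(d,a)  →  {holds(a), holds(c), holds(d), holds(e), marked(a), marked(c), near(a,d), near(c,a), near(c,e), near(d,a), near(d,d)}
2. push(a,d)  →  {holds(c), holds(d), holds(e), marked(a), marked(c), near(a,a), near(a,d), near(c,a), near(c,e), near(d,d)}
3. drop(c,e)  →  {holds(c), holds(d), marked(a), marked(c), near(a,a), near(a,d), near(c,a), near(c,e), near(d,d), near(e,c)}

bind(d,a); push(a,d); drop(c,e)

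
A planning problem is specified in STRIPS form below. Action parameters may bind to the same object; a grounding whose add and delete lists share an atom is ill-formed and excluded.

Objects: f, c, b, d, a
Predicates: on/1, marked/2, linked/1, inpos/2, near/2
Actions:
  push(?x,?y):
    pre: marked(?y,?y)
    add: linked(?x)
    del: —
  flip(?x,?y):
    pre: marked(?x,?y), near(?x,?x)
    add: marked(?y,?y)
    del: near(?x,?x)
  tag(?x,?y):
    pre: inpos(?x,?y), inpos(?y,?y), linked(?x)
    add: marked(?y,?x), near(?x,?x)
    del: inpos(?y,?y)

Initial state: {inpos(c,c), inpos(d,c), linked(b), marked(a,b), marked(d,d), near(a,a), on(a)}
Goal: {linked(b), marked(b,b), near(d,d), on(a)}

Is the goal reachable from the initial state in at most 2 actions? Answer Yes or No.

1. push(d,d)  →  {inpos(c,c), inpos(d,c), linked(b), linked(d), marked(a,b), marked(d,d), near(a,a), on(a)}
2. flip(a,b)  →  {inpos(c,c), inpos(d,c), linked(b), linked(d), marked(a,b), marked(b,b), marked(d,d), on(a)}
3. tag(d,c)  →  {inpos(d,c), linked(b), linked(d), marked(a,b), marked(b,b), marked(c,d), marked(d,d), near(d,d), on(a)}
optimal plan length = 3; 3 > 2

No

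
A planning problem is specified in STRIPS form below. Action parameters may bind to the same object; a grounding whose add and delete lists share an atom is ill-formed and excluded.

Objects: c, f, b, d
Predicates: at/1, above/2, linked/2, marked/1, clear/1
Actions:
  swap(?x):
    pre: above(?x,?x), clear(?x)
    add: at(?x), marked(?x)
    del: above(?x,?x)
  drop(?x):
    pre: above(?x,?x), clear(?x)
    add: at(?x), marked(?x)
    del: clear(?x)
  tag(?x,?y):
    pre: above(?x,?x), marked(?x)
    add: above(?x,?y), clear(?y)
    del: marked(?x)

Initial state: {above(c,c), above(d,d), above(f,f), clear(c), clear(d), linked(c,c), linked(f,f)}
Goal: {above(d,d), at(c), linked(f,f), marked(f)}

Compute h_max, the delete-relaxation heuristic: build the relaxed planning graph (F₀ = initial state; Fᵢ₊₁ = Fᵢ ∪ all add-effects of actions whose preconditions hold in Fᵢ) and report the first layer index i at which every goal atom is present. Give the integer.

F0 = init (7 atoms)
F1 = F0 ∪ {at(c), at(d), marked(c), marked(d)}  (11 atoms)
F2 = F1 ∪ {above(c,b), above(c,d), above(c,f), above(d,b), above(d,c), above(d,f), clear(b), clear(f)}  (19 atoms)
F3 = F2 ∪ {at(f), marked(f)}  (21 atoms)
goal ⊆ F3  ⇒  h_max = 3

3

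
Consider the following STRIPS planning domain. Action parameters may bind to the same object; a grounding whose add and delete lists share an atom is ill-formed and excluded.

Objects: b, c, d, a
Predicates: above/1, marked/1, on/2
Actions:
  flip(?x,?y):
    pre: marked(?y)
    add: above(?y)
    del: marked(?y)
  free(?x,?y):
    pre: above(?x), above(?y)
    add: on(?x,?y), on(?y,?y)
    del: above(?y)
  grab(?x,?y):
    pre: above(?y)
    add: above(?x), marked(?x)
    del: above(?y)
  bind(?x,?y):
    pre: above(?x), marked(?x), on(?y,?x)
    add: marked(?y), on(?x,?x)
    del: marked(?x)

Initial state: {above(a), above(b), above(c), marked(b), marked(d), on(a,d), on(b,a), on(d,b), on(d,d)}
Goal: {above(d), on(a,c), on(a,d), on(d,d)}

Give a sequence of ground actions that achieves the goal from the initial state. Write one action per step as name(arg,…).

flip(b,d); free(a,c)

1. flip(b,d)  →  {above(a), above(b), above(c), above(d), marked(b), on(a,d), on(b,a), on(d,b), on(d,d)}
2. free(a,c)  →  {above(a), above(b), above(d), marked(b), on(a,c), on(a,d), on(b,a), on(c,c), on(d,b), on(d,d)}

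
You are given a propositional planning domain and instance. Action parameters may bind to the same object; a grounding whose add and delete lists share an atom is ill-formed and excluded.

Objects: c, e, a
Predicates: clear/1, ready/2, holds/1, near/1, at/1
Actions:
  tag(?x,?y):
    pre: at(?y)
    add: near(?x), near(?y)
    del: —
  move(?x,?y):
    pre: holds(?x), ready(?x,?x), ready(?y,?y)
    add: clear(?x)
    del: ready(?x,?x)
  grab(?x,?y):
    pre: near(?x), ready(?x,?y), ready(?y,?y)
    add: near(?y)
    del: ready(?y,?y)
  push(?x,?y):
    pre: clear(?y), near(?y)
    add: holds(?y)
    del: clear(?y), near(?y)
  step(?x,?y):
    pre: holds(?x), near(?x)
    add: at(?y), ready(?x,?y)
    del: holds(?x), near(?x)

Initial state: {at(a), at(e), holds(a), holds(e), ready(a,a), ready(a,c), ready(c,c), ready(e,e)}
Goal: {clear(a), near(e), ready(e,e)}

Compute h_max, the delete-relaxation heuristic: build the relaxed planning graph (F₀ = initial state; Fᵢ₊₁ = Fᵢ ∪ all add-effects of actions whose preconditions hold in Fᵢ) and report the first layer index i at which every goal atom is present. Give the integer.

1

F0 = init (8 atoms)
F1 = F0 ∪ {clear(a), clear(e), near(a), near(c), near(e)}  (13 atoms)
goal ⊆ F1  ⇒  h_max = 1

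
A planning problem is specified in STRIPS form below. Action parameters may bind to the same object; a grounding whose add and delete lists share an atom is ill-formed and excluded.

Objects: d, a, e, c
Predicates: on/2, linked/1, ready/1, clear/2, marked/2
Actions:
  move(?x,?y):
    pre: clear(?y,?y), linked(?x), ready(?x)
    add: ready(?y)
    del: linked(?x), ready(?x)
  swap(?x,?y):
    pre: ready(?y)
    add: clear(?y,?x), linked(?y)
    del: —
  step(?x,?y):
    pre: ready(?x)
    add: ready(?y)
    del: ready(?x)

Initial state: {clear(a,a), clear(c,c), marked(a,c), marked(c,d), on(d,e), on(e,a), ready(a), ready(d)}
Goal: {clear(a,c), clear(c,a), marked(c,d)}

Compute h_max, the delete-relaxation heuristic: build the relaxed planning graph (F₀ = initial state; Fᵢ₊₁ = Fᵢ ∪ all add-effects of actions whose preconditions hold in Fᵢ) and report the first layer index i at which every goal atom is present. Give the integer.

F0 = init (8 atoms)
F1 = F0 ∪ {clear(a,c), clear(a,d), clear(a,e), clear(d,a), clear(d,c), clear(d,d), clear(d,e), linked(a), linked(d), ready(c), ready(e)}  (19 atoms)
F2 = F1 ∪ {clear(c,a), clear(c,d), clear(c,e), clear(e,a), clear(e,c), clear(e,d), clear(e,e), linked(c), linked(e)}  (28 atoms)
goal ⊆ F2  ⇒  h_max = 2

2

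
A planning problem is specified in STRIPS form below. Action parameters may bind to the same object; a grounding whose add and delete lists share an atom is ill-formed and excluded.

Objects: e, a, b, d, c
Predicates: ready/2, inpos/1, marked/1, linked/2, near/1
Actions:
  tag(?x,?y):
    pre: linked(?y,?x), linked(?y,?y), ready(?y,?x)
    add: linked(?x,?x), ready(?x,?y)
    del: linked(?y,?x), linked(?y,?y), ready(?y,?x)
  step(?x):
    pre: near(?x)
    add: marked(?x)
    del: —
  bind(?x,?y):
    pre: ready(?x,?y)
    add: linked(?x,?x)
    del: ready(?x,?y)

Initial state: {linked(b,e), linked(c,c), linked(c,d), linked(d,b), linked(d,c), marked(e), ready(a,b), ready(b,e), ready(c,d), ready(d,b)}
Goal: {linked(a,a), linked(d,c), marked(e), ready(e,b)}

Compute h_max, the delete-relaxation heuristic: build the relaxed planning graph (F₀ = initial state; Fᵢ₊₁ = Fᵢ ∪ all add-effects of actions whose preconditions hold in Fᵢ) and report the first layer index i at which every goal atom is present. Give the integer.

2

F0 = init (10 atoms)
F1 = F0 ∪ {linked(a,a), linked(b,b), linked(d,d), ready(d,c)}  (14 atoms)
F2 = F1 ∪ {linked(e,e), ready(b,d), ready(e,b)}  (17 atoms)
goal ⊆ F2  ⇒  h_max = 2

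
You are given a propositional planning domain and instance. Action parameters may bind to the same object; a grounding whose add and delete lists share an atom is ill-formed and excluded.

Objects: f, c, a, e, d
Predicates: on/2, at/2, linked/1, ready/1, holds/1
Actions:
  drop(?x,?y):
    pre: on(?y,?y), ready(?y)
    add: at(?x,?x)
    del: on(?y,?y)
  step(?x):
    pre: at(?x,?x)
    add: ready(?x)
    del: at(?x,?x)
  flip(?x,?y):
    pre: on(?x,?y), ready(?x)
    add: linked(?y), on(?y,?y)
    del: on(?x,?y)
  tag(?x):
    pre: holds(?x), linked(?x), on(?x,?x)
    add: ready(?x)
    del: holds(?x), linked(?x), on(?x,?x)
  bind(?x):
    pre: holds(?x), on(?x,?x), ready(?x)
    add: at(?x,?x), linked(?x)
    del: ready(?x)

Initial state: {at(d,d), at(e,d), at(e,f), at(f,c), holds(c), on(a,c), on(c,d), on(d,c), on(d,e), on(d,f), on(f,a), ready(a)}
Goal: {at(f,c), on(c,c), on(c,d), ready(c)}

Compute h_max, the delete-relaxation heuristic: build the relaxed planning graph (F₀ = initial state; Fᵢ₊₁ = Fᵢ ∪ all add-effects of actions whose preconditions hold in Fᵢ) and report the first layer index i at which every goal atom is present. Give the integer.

2

F0 = init (12 atoms)
F1 = F0 ∪ {linked(c), on(c,c), ready(d)}  (15 atoms)
F2 = F1 ∪ {linked(e), linked(f), on(e,e), on(f,f), ready(c)}  (20 atoms)
goal ⊆ F2  ⇒  h_max = 2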